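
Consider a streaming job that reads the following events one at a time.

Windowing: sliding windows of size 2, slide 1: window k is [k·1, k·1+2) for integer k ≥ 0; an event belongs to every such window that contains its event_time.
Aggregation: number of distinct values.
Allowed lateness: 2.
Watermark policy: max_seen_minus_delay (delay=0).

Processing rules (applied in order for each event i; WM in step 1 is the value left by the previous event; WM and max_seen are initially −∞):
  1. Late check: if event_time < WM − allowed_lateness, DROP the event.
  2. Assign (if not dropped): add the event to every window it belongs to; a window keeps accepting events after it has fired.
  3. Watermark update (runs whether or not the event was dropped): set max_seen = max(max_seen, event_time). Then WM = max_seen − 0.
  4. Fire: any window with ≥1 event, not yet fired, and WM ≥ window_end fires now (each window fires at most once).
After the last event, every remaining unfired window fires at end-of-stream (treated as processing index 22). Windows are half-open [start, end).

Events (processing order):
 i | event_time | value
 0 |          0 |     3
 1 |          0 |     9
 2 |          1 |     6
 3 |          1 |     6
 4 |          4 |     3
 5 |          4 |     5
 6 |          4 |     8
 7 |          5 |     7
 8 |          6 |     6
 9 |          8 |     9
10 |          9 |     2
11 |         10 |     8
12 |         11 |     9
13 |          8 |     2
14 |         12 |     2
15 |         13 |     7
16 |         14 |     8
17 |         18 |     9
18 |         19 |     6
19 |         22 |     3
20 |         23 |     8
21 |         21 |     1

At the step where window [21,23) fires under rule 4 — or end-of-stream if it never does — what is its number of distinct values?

1

i=0 t=0 v=3: → [0,2); WM=0
i=1 t=0 v=9: → [0,2); WM=0
i=2 t=1 v=6: → [1,3),[0,2); WM=1
i=3 t=1 v=6: → [1,3),[0,2); WM=1
i=4 t=4 v=3: → [4,6),[3,5); WM=4; [0,2) fires=3 [1,3) fires=1
i=5 t=4 v=5: → [4,6),[3,5); WM=4
i=6 t=4 v=8: → [4,6),[3,5); WM=4
i=7 t=5 v=7: → [5,7),[4,6); WM=5; [3,5) fires=3
i=8 t=6 v=6: → [6,8),[5,7); WM=6; [4,6) fires=4
i=9 t=8 v=9: → [8,10),[7,9); WM=8; [5,7) fires=2 [6,8) fires=1
i=10 t=9 v=2: → [9,11),[8,10); WM=9; [7,9) fires=1
i=11 t=10 v=8: → [10,12),[9,11); WM=10; [8,10) fires=2
i=12 t=11 v=9: → [11,13),[10,12); WM=11; [9,11) fires=2
i=13 t=8 v=2: DROP (t<11-2); WM=11
i=14 t=12 v=2: → [12,14),[11,13); WM=12; [10,12) fires=2
i=15 t=13 v=7: → [13,15),[12,14); WM=13; [11,13) fires=2
i=16 t=14 v=8: → [14,16),[13,15); WM=14; [12,14) fires=2
i=17 t=18 v=9: → [18,20),[17,19); WM=18; [13,15) fires=2 [14,16) fires=1
i=18 t=19 v=6: → [19,21),[18,20); WM=19; [17,19) fires=1
i=19 t=22 v=3: → [22,24),[21,23); WM=22; [18,20) fires=2 [19,21) fires=1
i=20 t=23 v=8: → [23,25),[22,24); WM=23; [21,23) fires=1
i=21 t=21 v=1: → [21,23),[20,22); WM=23; [20,22) fires=1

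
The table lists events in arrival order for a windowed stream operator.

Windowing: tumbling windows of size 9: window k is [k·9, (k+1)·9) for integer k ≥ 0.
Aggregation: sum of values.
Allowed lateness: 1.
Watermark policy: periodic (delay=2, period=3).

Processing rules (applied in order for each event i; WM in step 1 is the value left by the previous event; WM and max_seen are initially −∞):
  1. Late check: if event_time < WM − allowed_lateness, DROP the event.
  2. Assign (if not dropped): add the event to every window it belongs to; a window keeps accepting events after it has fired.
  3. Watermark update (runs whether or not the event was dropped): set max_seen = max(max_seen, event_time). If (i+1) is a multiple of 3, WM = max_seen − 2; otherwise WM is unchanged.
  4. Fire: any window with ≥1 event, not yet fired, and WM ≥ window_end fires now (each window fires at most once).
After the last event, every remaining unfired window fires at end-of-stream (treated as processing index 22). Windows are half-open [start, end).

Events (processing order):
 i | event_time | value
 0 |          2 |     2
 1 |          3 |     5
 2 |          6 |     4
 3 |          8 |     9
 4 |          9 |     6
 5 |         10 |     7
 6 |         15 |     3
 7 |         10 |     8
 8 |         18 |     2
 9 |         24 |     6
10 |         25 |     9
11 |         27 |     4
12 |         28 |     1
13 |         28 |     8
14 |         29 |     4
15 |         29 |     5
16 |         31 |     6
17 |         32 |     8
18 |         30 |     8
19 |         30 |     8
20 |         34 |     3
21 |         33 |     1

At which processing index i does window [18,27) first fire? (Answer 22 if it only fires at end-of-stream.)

i=0 t=2 v=2: → [0,9); WM=−∞
i=1 t=3 v=5: → [0,9); WM=−∞
i=2 t=6 v=4: → [0,9); WM=4
i=3 t=8 v=9: → [0,9); WM=4
i=4 t=9 v=6: → [9,18); WM=4
i=5 t=10 v=7: → [9,18); WM=8
i=6 t=15 v=3: → [9,18); WM=8
i=7 t=10 v=8: → [9,18); WM=8
i=8 t=18 v=2: → [18,27); WM=16; [0,9) fires=20
i=9 t=24 v=6: → [18,27); WM=16
i=10 t=25 v=9: → [18,27); WM=16
i=11 t=27 v=4: → [27,36); WM=25; [9,18) fires=24
i=12 t=28 v=1: → [27,36); WM=25
i=13 t=28 v=8: → [27,36); WM=25
i=14 t=29 v=4: → [27,36); WM=27; [18,27) fires=17
i=15 t=29 v=5: → [27,36); WM=27
i=16 t=31 v=6: → [27,36); WM=27
i=17 t=32 v=8: → [27,36); WM=30
i=18 t=30 v=8: → [27,36); WM=30
i=19 t=30 v=8: → [27,36); WM=30
i=20 t=34 v=3: → [27,36); WM=32
i=21 t=33 v=1: → [27,36); WM=32

14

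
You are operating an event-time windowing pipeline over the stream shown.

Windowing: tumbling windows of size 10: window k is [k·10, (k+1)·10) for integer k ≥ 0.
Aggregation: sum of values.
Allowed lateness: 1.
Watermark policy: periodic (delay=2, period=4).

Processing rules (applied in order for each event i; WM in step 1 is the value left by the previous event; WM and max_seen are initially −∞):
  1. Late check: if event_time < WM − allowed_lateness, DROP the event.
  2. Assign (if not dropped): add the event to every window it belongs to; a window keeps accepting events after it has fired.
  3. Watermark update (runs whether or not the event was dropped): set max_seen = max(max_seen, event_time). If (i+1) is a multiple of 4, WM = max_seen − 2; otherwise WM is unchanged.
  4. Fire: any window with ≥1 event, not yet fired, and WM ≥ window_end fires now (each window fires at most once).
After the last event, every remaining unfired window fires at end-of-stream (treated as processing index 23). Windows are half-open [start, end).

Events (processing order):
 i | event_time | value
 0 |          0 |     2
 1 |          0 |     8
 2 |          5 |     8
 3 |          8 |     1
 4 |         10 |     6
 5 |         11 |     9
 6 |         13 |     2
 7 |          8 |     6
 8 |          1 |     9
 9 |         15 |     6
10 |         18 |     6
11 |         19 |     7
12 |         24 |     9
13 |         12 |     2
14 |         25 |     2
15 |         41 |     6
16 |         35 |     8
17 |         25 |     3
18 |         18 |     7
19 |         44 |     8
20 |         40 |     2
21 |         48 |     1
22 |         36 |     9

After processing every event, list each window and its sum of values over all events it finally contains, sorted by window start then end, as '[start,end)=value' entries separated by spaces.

i=0 t=0 v=2: → [0,10); WM=−∞
i=1 t=0 v=8: → [0,10); WM=−∞
i=2 t=5 v=8: → [0,10); WM=−∞
i=3 t=8 v=1: → [0,10); WM=6
i=4 t=10 v=6: → [10,20); WM=6
i=5 t=11 v=9: → [10,20); WM=6
i=6 t=13 v=2: → [10,20); WM=6
i=7 t=8 v=6: → [0,10); WM=11; [0,10) fires=25
i=8 t=1 v=9: DROP (t<11-1); WM=11
i=9 t=15 v=6: → [10,20); WM=11
i=10 t=18 v=6: → [10,20); WM=11
i=11 t=19 v=7: → [10,20); WM=17
i=12 t=24 v=9: → [20,30); WM=17
i=13 t=12 v=2: DROP (t<17-1); WM=17
i=14 t=25 v=2: → [20,30); WM=17
i=15 t=41 v=6: → [40,50); WM=39; [10,20) fires=36 [20,30) fires=11
i=16 t=35 v=8: DROP (t<39-1); WM=39
i=17 t=25 v=3: DROP (t<39-1); WM=39
i=18 t=18 v=7: DROP (t<39-1); WM=39
i=19 t=44 v=8: → [40,50); WM=42
i=20 t=40 v=2: DROP (t<42-1); WM=42
i=21 t=48 v=1: → [40,50); WM=42
i=22 t=36 v=9: DROP (t<42-1); WM=42

[0,10)=25 [10,20)=36 [20,30)=11 [40,50)=15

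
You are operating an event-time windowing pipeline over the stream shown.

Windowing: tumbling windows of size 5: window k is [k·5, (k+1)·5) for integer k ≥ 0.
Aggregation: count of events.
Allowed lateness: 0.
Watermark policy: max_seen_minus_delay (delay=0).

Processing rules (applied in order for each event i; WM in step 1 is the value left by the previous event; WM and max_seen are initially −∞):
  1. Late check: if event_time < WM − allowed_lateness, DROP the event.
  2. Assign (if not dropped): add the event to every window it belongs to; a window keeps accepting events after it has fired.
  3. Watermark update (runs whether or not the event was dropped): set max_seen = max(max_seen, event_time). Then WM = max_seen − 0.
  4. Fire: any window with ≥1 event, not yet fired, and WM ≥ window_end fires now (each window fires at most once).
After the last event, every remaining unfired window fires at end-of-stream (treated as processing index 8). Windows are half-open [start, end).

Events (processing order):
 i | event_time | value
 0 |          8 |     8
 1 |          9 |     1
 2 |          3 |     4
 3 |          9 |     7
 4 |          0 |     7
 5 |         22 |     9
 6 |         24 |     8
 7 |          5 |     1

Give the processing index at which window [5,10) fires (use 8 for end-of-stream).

i=0 t=8 v=8: → [5,10); WM=8
i=1 t=9 v=1: → [5,10); WM=9
i=2 t=3 v=4: DROP (t<9-0); WM=9
i=3 t=9 v=7: → [5,10); WM=9
i=4 t=0 v=7: DROP (t<9-0); WM=9
i=5 t=22 v=9: → [20,25); WM=22; [5,10) fires=3
i=6 t=24 v=8: → [20,25); WM=24
i=7 t=5 v=1: DROP (t<24-0); WM=24

5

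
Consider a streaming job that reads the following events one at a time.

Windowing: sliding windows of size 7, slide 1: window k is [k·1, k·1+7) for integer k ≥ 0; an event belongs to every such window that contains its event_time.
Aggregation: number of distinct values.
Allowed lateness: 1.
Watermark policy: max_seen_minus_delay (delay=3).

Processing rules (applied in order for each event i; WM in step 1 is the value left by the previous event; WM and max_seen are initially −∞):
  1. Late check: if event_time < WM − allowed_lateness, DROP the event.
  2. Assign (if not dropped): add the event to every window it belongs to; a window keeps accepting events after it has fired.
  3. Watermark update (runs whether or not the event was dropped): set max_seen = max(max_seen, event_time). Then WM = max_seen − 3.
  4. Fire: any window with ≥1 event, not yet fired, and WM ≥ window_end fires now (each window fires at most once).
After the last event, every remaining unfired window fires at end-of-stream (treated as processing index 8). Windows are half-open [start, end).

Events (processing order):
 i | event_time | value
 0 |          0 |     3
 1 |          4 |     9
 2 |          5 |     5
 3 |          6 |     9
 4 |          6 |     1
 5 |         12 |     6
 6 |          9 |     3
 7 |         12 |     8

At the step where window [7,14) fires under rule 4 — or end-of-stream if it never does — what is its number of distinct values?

3

i=0 t=0 v=3: → [0,7); WM=-3
i=1 t=4 v=9: → [4,11),[3,10),[2,9),[1,8),[0,7); WM=1
i=2 t=5 v=5: → [5,12),[4,11),[3,10),[2,9),[1,8),[0,7); WM=2
i=3 t=6 v=9: → [6,13),[5,12),[4,11),[3,10),[2,9),[1,8),[0,7); WM=3
i=4 t=6 v=1: → [6,13),[5,12),[4,11),[3,10),[2,9),[1,8),[0,7); WM=3
i=5 t=12 v=6: → [12,19),[11,18),[10,17),[9,16),[8,15),[7,14),[6,13); WM=9; [0,7) fires=4 [1,8) fires=3 [2,9) fires=3
i=6 t=9 v=3: → [9,16),[8,15),[7,14),[6,13),[5,12),[4,11),[3,10); WM=9
i=7 t=12 v=8: → [12,19),[11,18),[10,17),[9,16),[8,15),[7,14),[6,13); WM=9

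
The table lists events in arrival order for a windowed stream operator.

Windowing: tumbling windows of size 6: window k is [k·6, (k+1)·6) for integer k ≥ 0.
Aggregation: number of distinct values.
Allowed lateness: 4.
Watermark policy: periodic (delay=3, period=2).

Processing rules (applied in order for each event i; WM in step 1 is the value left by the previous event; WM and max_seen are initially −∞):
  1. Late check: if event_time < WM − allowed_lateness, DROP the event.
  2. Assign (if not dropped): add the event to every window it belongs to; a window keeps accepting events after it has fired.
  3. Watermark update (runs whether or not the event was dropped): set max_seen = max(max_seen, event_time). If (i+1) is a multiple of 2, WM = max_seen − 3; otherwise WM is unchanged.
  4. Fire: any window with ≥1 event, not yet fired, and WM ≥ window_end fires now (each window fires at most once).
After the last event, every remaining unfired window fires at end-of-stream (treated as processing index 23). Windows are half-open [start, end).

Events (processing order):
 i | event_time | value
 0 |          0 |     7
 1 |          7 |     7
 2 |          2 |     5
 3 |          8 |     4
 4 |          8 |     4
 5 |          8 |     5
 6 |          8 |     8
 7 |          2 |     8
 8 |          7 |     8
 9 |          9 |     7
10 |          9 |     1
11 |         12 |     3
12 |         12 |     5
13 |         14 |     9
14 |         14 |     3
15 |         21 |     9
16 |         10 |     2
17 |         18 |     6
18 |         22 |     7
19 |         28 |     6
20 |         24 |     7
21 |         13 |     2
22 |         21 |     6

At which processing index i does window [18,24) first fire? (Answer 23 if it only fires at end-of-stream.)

i=0 t=0 v=7: → [0,6); WM=−∞
i=1 t=7 v=7: → [6,12); WM=4
i=2 t=2 v=5: → [0,6); WM=4
i=3 t=8 v=4: → [6,12); WM=5
i=4 t=8 v=4: → [6,12); WM=5
i=5 t=8 v=5: → [6,12); WM=5
i=6 t=8 v=8: → [6,12); WM=5
i=7 t=2 v=8: → [0,6); WM=5
i=8 t=7 v=8: → [6,12); WM=5
i=9 t=9 v=7: → [6,12); WM=6; [0,6) fires=3
i=10 t=9 v=1: → [6,12); WM=6
i=11 t=12 v=3: → [12,18); WM=9
i=12 t=12 v=5: → [12,18); WM=9
i=13 t=14 v=9: → [12,18); WM=11
i=14 t=14 v=3: → [12,18); WM=11
i=15 t=21 v=9: → [18,24); WM=18; [6,12) fires=5 [12,18) fires=3
i=16 t=10 v=2: DROP (t<18-4); WM=18
i=17 t=18 v=6: → [18,24); WM=18
i=18 t=22 v=7: → [18,24); WM=18
i=19 t=28 v=6: → [24,30); WM=25; [18,24) fires=3
i=20 t=24 v=7: → [24,30); WM=25
i=21 t=13 v=2: DROP (t<25-4); WM=25
i=22 t=21 v=6: → [18,24); WM=25

19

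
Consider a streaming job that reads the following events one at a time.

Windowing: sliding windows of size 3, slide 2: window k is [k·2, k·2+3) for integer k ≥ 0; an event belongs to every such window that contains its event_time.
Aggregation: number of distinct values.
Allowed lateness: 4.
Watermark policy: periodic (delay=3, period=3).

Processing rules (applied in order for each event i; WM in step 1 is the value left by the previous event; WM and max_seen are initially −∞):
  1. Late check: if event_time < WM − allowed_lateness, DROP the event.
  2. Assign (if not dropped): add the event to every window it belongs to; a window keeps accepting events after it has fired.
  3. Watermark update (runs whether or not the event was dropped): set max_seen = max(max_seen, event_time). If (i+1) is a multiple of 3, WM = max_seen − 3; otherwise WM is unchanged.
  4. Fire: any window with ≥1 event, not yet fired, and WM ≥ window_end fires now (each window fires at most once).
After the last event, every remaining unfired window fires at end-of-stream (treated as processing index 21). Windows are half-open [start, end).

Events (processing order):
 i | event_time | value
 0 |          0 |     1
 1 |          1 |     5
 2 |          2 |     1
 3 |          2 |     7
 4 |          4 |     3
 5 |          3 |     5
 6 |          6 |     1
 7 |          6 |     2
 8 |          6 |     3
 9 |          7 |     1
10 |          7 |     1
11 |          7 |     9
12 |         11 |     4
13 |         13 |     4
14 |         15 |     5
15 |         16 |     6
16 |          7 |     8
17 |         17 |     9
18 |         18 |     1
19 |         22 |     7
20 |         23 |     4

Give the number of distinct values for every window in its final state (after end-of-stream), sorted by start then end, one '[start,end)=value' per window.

i=0 t=0 v=1: → [0,3); WM=−∞
i=1 t=1 v=5: → [0,3); WM=−∞
i=2 t=2 v=1: → [2,5),[0,3); WM=-1
i=3 t=2 v=7: → [2,5),[0,3); WM=-1
i=4 t=4 v=3: → [4,7),[2,5); WM=-1
i=5 t=3 v=5: → [2,5); WM=1
i=6 t=6 v=1: → [6,9),[4,7); WM=1
i=7 t=6 v=2: → [6,9),[4,7); WM=1
i=8 t=6 v=3: → [6,9),[4,7); WM=3; [0,3) fires=3
i=9 t=7 v=1: → [6,9); WM=3
i=10 t=7 v=1: → [6,9); WM=3
i=11 t=7 v=9: → [6,9); WM=4
i=12 t=11 v=4: → [10,13); WM=4
i=13 t=13 v=4: → [12,15); WM=4
i=14 t=15 v=5: → [14,17); WM=12; [2,5) fires=4 [4,7) fires=3 [6,9) fires=4
i=15 t=16 v=6: → [16,19),[14,17); WM=12
i=16 t=7 v=8: DROP (t<12-4); WM=12
i=17 t=17 v=9: → [16,19); WM=14; [10,13) fires=1
i=18 t=18 v=1: → [18,21),[16,19); WM=14
i=19 t=22 v=7: → [22,25),[20,23); WM=14
i=20 t=23 v=4: → [22,25); WM=20; [12,15) fires=1 [14,17) fires=2 [16,19) fires=3

[0,3)=3 [2,5)=4 [4,7)=3 [6,9)=4 [10,13)=1 [12,15)=1 [14,17)=2 [16,19)=3 [18,21)=1 [20,23)=1 [22,25)=2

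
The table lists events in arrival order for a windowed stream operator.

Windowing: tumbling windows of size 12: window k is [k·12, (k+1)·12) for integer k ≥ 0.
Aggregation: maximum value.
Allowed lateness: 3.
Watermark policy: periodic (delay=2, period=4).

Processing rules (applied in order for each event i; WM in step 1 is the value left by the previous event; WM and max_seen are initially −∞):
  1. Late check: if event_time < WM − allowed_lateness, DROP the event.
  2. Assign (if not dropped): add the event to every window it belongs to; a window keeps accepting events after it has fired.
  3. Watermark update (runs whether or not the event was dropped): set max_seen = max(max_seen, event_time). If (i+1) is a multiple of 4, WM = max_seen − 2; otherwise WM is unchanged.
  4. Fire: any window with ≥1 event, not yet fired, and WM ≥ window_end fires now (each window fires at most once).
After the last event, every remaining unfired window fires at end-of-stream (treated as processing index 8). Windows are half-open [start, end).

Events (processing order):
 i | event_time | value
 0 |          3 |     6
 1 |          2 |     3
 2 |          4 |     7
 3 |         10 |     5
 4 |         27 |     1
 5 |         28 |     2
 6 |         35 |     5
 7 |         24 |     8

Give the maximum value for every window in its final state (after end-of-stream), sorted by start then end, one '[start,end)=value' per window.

[0,12)=7 [24,36)=8

i=0 t=3 v=6: → [0,12); WM=−∞
i=1 t=2 v=3: → [0,12); WM=−∞
i=2 t=4 v=7: → [0,12); WM=−∞
i=3 t=10 v=5: → [0,12); WM=8
i=4 t=27 v=1: → [24,36); WM=8
i=5 t=28 v=2: → [24,36); WM=8
i=6 t=35 v=5: → [24,36); WM=8
i=7 t=24 v=8: → [24,36); WM=33; [0,12) fires=7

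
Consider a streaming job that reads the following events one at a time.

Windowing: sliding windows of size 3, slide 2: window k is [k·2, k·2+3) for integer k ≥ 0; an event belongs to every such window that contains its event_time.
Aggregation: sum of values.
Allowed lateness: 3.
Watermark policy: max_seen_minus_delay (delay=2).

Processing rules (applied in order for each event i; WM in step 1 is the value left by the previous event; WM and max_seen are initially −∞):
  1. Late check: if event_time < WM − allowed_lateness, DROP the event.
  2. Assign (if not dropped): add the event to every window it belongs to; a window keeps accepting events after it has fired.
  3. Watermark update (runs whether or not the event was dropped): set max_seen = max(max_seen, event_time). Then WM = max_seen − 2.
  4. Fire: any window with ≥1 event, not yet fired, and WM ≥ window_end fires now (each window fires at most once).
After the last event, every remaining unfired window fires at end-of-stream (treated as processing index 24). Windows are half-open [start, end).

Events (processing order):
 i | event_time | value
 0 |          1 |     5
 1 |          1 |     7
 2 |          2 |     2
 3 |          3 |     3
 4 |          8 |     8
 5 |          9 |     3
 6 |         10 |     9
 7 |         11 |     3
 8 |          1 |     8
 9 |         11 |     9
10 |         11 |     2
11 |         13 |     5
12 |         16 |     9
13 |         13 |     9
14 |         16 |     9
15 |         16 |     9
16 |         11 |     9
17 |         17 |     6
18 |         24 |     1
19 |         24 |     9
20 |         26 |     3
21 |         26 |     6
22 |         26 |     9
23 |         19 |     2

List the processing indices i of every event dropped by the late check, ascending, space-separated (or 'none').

i=0 t=1 v=5: → [0,3); WM=-1
i=1 t=1 v=7: → [0,3); WM=-1
i=2 t=2 v=2: → [2,5),[0,3); WM=0
i=3 t=3 v=3: → [2,5); WM=1
i=4 t=8 v=8: → [8,11),[6,9); WM=6; [0,3) fires=14 [2,5) fires=5
i=5 t=9 v=3: → [8,11); WM=7
i=6 t=10 v=9: → [10,13),[8,11); WM=8
i=7 t=11 v=3: → [10,13); WM=9; [6,9) fires=8
i=8 t=1 v=8: DROP (t<9-3); WM=9
i=9 t=11 v=9: → [10,13); WM=9
i=10 t=11 v=2: → [10,13); WM=9
i=11 t=13 v=5: → [12,15); WM=11; [8,11) fires=20
i=12 t=16 v=9: → [16,19),[14,17); WM=14; [10,13) fires=23
i=13 t=13 v=9: → [12,15); WM=14
i=14 t=16 v=9: → [16,19),[14,17); WM=14
i=15 t=16 v=9: → [16,19),[14,17); WM=14
i=16 t=11 v=9: → [10,13); WM=14
i=17 t=17 v=6: → [16,19); WM=15; [12,15) fires=14
i=18 t=24 v=1: → [24,27),[22,25); WM=22; [14,17) fires=27 [16,19) fires=33
i=19 t=24 v=9: → [24,27),[22,25); WM=22
i=20 t=26 v=3: → [26,29),[24,27); WM=24
i=21 t=26 v=6: → [26,29),[24,27); WM=24
i=22 t=26 v=9: → [26,29),[24,27); WM=24
i=23 t=19 v=2: DROP (t<24-3); WM=24

8 23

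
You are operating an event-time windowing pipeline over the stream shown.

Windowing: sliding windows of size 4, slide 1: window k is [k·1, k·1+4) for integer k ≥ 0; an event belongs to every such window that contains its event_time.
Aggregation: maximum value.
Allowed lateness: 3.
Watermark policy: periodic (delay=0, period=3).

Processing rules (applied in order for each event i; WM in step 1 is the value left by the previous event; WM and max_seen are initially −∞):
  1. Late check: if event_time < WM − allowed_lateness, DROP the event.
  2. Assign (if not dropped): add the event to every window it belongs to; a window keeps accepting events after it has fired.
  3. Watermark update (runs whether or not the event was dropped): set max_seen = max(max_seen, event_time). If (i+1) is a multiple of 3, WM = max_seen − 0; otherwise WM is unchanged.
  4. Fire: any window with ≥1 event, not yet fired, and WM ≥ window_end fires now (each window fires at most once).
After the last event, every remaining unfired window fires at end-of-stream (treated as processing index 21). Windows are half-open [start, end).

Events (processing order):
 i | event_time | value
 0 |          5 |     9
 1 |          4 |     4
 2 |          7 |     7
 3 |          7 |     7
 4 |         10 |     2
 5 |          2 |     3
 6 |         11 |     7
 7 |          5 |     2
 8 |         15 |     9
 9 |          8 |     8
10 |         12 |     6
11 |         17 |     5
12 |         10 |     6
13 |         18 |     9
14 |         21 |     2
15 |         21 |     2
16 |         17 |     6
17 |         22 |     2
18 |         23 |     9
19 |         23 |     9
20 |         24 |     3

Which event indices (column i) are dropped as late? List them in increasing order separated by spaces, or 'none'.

i=0 t=5 v=9: → [5,9),[4,8),[3,7),[2,6); WM=−∞
i=1 t=4 v=4: → [4,8),[3,7),[2,6),[1,5); WM=−∞
i=2 t=7 v=7: → [7,11),[6,10),[5,9),[4,8); WM=7; [1,5) fires=4 [2,6) fires=9 [3,7) fires=9
i=3 t=7 v=7: → [7,11),[6,10),[5,9),[4,8); WM=7
i=4 t=10 v=2: → [10,14),[9,13),[8,12),[7,11); WM=7
i=5 t=2 v=3: DROP (t<7-3); WM=10; [4,8) fires=9 [5,9) fires=9 [6,10) fires=7
i=6 t=11 v=7: → [11,15),[10,14),[9,13),[8,12); WM=10
i=7 t=5 v=2: DROP (t<10-3); WM=10
i=8 t=15 v=9: → [15,19),[14,18),[13,17),[12,16); WM=15; [7,11) fires=7 [8,12) fires=7 [9,13) fires=7 [10,14) fires=7 [11,15) fires=7
i=9 t=8 v=8: DROP (t<15-3); WM=15
i=10 t=12 v=6: → [12,16),[11,15),[10,14),[9,13); WM=15
i=11 t=17 v=5: → [17,21),[16,20),[15,19),[14,18); WM=17; [12,16) fires=9 [13,17) fires=9
i=12 t=10 v=6: DROP (t<17-3); WM=17
i=13 t=18 v=9: → [18,22),[17,21),[16,20),[15,19); WM=17
i=14 t=21 v=2: → [21,25),[20,24),[19,23),[18,22); WM=21; [14,18) fires=9 [15,19) fires=9 [16,20) fires=9 [17,21) fires=9
i=15 t=21 v=2: → [21,25),[20,24),[19,23),[18,22); WM=21
i=16 t=17 v=6: DROP (t<21-3); WM=21
i=17 t=22 v=2: → [22,26),[21,25),[20,24),[19,23); WM=22; [18,22) fires=9
i=18 t=23 v=9: → [23,27),[22,26),[21,25),[20,24); WM=22
i=19 t=23 v=9: → [23,27),[22,26),[21,25),[20,24); WM=22
i=20 t=24 v=3: → [24,28),[23,27),[22,26),[21,25); WM=24; [19,23) fires=2 [20,24) fires=9

5 7 9 12 16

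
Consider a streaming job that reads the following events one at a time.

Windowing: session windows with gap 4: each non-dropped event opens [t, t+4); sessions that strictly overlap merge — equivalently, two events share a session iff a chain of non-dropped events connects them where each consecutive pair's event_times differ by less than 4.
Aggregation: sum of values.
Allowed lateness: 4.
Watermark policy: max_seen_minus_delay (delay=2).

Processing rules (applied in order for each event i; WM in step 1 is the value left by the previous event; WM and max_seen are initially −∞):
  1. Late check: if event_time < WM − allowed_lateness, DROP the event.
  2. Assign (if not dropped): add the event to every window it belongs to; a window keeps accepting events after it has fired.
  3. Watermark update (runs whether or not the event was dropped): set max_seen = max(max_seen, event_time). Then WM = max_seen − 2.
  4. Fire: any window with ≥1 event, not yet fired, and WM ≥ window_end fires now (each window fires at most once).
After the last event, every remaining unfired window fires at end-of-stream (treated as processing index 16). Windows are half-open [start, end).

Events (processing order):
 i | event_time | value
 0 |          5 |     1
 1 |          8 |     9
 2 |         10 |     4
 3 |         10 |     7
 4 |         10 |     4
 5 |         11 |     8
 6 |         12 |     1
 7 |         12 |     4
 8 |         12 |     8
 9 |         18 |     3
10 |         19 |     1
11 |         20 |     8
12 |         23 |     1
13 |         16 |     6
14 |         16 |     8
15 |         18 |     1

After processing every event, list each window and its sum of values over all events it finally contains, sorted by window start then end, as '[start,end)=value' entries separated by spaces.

[5,16)=46 [18,27)=14

i=0 t=5 v=1: → [5,9); WM=3
i=1 t=8 v=9: → [5,12); WM=6
i=2 t=10 v=4: → [5,14); WM=8
i=3 t=10 v=7: → [5,14); WM=8
i=4 t=10 v=4: → [5,14); WM=8
i=5 t=11 v=8: → [5,15); WM=9
i=6 t=12 v=1: → [5,16); WM=10
i=7 t=12 v=4: → [5,16); WM=10
i=8 t=12 v=8: → [5,16); WM=10
i=9 t=18 v=3: → [18,22); WM=16
i=10 t=19 v=1: → [18,23); WM=17
i=11 t=20 v=8: → [18,24); WM=18
i=12 t=23 v=1: → [18,27); WM=21
i=13 t=16 v=6: DROP (t<21-4); WM=21
i=14 t=16 v=8: DROP (t<21-4); WM=21
i=15 t=18 v=1: → [18,27); WM=21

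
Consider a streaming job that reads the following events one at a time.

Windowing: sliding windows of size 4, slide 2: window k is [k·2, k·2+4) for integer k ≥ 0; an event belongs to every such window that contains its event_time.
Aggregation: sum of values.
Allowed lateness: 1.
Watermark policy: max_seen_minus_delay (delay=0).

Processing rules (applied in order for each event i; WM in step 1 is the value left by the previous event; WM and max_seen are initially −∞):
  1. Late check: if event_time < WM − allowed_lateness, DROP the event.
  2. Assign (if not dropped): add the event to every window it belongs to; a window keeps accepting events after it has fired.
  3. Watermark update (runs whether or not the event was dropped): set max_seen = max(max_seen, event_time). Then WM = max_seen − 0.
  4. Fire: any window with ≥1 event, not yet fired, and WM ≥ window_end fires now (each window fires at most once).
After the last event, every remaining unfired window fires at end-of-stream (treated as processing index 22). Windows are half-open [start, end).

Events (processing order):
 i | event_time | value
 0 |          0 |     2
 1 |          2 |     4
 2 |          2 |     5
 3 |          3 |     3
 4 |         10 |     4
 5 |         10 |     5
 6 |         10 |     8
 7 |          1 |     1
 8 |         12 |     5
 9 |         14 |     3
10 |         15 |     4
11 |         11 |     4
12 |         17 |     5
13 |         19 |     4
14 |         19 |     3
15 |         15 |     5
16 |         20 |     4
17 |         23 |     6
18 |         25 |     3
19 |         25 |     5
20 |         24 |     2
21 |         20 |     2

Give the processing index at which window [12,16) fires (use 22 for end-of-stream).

12

i=0 t=0 v=2: → [0,4); WM=0
i=1 t=2 v=4: → [2,6),[0,4); WM=2
i=2 t=2 v=5: → [2,6),[0,4); WM=2
i=3 t=3 v=3: → [2,6),[0,4); WM=3
i=4 t=10 v=4: → [10,14),[8,12); WM=10; [0,4) fires=14 [2,6) fires=12
i=5 t=10 v=5: → [10,14),[8,12); WM=10
i=6 t=10 v=8: → [10,14),[8,12); WM=10
i=7 t=1 v=1: DROP (t<10-1); WM=10
i=8 t=12 v=5: → [12,16),[10,14); WM=12; [8,12) fires=17
i=9 t=14 v=3: → [14,18),[12,16); WM=14; [10,14) fires=22
i=10 t=15 v=4: → [14,18),[12,16); WM=15
i=11 t=11 v=4: DROP (t<15-1); WM=15
i=12 t=17 v=5: → [16,20),[14,18); WM=17; [12,16) fires=12
i=13 t=19 v=4: → [18,22),[16,20); WM=19; [14,18) fires=12
i=14 t=19 v=3: → [18,22),[16,20); WM=19
i=15 t=15 v=5: DROP (t<19-1); WM=19
i=16 t=20 v=4: → [20,24),[18,22); WM=20; [16,20) fires=12
i=17 t=23 v=6: → [22,26),[20,24); WM=23; [18,22) fires=11
i=18 t=25 v=3: → [24,28),[22,26); WM=25; [20,24) fires=10
i=19 t=25 v=5: → [24,28),[22,26); WM=25
i=20 t=24 v=2: → [24,28),[22,26); WM=25
i=21 t=20 v=2: DROP (t<25-1); WM=25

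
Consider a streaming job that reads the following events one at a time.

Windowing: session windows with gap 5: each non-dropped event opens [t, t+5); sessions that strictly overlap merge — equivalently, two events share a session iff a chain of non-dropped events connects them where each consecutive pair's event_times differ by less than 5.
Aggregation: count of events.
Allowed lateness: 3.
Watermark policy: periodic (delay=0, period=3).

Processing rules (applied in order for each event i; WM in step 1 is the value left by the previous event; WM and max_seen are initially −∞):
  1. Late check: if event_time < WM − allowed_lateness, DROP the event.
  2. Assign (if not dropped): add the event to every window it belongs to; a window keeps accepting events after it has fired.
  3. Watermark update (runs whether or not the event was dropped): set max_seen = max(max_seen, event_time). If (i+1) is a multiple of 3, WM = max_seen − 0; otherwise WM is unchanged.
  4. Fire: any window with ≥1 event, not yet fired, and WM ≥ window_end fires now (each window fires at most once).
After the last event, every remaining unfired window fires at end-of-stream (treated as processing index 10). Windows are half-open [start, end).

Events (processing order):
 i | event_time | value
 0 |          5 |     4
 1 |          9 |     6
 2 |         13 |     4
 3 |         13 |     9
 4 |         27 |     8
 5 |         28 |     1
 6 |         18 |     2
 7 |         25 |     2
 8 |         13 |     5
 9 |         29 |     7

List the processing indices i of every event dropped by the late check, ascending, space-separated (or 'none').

i=0 t=5 v=4: → [5,10); WM=−∞
i=1 t=9 v=6: → [5,14); WM=−∞
i=2 t=13 v=4: → [5,18); WM=13
i=3 t=13 v=9: → [5,18); WM=13
i=4 t=27 v=8: → [27,32); WM=13
i=5 t=28 v=1: → [27,33); WM=28
i=6 t=18 v=2: DROP (t<28-3); WM=28
i=7 t=25 v=2: → [25,33); WM=28
i=8 t=13 v=5: DROP (t<28-3); WM=28
i=9 t=29 v=7: → [25,34); WM=28

6 8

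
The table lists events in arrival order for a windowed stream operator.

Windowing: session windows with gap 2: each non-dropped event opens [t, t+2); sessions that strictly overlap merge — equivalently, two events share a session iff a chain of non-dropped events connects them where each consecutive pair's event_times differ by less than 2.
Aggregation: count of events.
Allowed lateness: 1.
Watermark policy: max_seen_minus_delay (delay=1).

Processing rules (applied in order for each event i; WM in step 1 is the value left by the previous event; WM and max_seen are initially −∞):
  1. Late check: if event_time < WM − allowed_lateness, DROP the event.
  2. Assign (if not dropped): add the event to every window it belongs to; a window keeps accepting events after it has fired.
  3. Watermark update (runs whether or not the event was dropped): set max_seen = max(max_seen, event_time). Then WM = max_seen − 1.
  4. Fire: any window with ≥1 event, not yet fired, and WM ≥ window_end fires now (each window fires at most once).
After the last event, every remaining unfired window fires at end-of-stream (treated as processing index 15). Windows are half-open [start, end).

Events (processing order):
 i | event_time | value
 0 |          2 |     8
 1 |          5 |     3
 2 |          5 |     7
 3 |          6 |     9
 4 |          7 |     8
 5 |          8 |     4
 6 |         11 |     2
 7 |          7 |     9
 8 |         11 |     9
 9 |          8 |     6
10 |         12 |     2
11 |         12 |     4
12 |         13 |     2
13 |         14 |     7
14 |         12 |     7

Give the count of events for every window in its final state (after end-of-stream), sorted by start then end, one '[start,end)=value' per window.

[2,4)=1 [5,10)=5 [11,16)=7

i=0 t=2 v=8: → [2,4); WM=1
i=1 t=5 v=3: → [5,7); WM=4
i=2 t=5 v=7: → [5,7); WM=4
i=3 t=6 v=9: → [5,8); WM=5
i=4 t=7 v=8: → [5,9); WM=6
i=5 t=8 v=4: → [5,10); WM=7
i=6 t=11 v=2: → [11,13); WM=10
i=7 t=7 v=9: DROP (t<10-1); WM=10
i=8 t=11 v=9: → [11,13); WM=10
i=9 t=8 v=6: DROP (t<10-1); WM=10
i=10 t=12 v=2: → [11,14); WM=11
i=11 t=12 v=4: → [11,14); WM=11
i=12 t=13 v=2: → [11,15); WM=12
i=13 t=14 v=7: → [11,16); WM=13
i=14 t=12 v=7: → [11,16); WM=13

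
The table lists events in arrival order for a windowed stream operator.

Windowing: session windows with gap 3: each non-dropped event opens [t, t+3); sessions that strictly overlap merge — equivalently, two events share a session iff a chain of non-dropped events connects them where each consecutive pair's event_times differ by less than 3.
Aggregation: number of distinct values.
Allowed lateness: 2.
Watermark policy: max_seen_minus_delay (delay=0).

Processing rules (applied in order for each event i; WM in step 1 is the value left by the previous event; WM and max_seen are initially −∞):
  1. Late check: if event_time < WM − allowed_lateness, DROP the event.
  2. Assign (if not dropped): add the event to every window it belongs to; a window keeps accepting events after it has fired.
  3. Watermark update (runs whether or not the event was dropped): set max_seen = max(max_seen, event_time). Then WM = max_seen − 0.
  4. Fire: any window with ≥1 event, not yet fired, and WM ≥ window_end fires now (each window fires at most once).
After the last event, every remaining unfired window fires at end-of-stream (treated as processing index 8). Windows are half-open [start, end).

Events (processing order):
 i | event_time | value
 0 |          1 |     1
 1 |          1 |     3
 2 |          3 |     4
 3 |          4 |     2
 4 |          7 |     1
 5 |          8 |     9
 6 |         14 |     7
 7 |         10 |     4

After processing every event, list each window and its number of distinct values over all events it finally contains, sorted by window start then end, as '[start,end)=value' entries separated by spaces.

[1,7)=4 [7,11)=2 [14,17)=1

i=0 t=1 v=1: → [1,4); WM=1
i=1 t=1 v=3: → [1,4); WM=1
i=2 t=3 v=4: → [1,6); WM=3
i=3 t=4 v=2: → [1,7); WM=4
i=4 t=7 v=1: → [7,10); WM=7
i=5 t=8 v=9: → [7,11); WM=8
i=6 t=14 v=7: → [14,17); WM=14
i=7 t=10 v=4: DROP (t<14-2); WM=14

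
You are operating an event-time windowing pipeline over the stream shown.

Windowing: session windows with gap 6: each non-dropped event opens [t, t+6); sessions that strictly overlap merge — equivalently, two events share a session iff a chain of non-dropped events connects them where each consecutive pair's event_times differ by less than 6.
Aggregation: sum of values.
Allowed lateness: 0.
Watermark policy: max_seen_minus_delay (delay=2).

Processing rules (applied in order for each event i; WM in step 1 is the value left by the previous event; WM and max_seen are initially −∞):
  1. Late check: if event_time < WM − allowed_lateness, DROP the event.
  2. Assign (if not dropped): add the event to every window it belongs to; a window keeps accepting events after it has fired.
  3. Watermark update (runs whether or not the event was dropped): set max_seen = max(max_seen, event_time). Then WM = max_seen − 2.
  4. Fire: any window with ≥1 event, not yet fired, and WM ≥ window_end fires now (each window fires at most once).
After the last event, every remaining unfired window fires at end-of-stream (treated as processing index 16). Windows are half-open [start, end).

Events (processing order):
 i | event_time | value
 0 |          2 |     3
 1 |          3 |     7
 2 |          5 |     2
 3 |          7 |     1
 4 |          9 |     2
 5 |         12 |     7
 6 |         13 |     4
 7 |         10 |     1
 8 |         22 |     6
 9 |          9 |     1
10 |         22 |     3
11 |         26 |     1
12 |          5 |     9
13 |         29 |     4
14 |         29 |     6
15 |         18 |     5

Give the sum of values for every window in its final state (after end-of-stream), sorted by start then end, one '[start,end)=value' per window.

i=0 t=2 v=3: → [2,8); WM=0
i=1 t=3 v=7: → [2,9); WM=1
i=2 t=5 v=2: → [2,11); WM=3
i=3 t=7 v=1: → [2,13); WM=5
i=4 t=9 v=2: → [2,15); WM=7
i=5 t=12 v=7: → [2,18); WM=10
i=6 t=13 v=4: → [2,19); WM=11
i=7 t=10 v=1: DROP (t<11-0); WM=11
i=8 t=22 v=6: → [22,28); WM=20
i=9 t=9 v=1: DROP (t<20-0); WM=20
i=10 t=22 v=3: → [22,28); WM=20
i=11 t=26 v=1: → [22,32); WM=24
i=12 t=5 v=9: DROP (t<24-0); WM=24
i=13 t=29 v=4: → [22,35); WM=27
i=14 t=29 v=6: → [22,35); WM=27
i=15 t=18 v=5: DROP (t<27-0); WM=27

[2,19)=26 [22,35)=20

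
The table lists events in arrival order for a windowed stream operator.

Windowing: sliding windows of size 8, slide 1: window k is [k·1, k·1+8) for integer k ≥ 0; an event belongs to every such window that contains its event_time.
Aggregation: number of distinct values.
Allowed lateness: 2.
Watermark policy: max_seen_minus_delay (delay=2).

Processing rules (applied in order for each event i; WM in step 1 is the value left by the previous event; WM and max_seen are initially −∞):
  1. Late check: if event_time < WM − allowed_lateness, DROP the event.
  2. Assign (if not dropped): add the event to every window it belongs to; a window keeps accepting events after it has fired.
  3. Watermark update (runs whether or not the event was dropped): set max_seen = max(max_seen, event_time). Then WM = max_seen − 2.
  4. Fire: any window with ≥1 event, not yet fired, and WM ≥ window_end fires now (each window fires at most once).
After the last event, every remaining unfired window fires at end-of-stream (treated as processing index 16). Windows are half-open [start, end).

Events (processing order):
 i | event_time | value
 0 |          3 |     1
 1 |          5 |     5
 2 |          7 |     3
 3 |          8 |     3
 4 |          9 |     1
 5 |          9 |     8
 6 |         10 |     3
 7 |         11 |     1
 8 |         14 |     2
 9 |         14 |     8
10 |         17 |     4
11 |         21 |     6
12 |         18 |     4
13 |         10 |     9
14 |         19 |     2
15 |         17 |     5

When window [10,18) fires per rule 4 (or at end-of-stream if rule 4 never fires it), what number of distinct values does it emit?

i=0 t=3 v=1: → [3,11),[2,10),[1,9),[0,8); WM=1
i=1 t=5 v=5: → [5,13),[4,12),[3,11),[2,10),[1,9),[0,8); WM=3
i=2 t=7 v=3: → [7,15),[6,14),[5,13),[4,12),[3,11),[2,10),[1,9),[0,8); WM=5
i=3 t=8 v=3: → [8,16),[7,15),[6,14),[5,13),[4,12),[3,11),[2,10),[1,9); WM=6
i=4 t=9 v=1: → [9,17),[8,16),[7,15),[6,14),[5,13),[4,12),[3,11),[2,10); WM=7
i=5 t=9 v=8: → [9,17),[8,16),[7,15),[6,14),[5,13),[4,12),[3,11),[2,10); WM=7
i=6 t=10 v=3: → [10,18),[9,17),[8,16),[7,15),[6,14),[5,13),[4,12),[3,11); WM=8; [0,8) fires=3
i=7 t=11 v=1: → [11,19),[10,18),[9,17),[8,16),[7,15),[6,14),[5,13),[4,12); WM=9; [1,9) fires=3
i=8 t=14 v=2: → [14,22),[13,21),[12,20),[11,19),[10,18),[9,17),[8,16),[7,15); WM=12; [2,10) fires=4 [3,11) fires=4 [4,12) fires=4
i=9 t=14 v=8: → [14,22),[13,21),[12,20),[11,19),[10,18),[9,17),[8,16),[7,15); WM=12
i=10 t=17 v=4: → [17,25),[16,24),[15,23),[14,22),[13,21),[12,20),[11,19),[10,18); WM=15; [5,13) fires=4 [6,14) fires=3 [7,15) fires=4
i=11 t=21 v=6: → [21,29),[20,28),[19,27),[18,26),[17,25),[16,24),[15,23),[14,22); WM=19; [8,16) fires=4 [9,17) fires=4 [10,18) fires=5 [11,19) fires=4
i=12 t=18 v=4: → [18,26),[17,25),[16,24),[15,23),[14,22),[13,21),[12,20),[11,19); WM=19
i=13 t=10 v=9: DROP (t<19-2); WM=19
i=14 t=19 v=2: → [19,27),[18,26),[17,25),[16,24),[15,23),[14,22),[13,21),[12,20); WM=19
i=15 t=17 v=5: → [17,25),[16,24),[15,23),[14,22),[13,21),[12,20),[11,19),[10,18); WM=19

5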